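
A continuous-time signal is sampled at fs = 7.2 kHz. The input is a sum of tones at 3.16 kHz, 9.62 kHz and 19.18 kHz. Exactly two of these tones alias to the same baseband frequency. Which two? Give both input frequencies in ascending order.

9.62 kHz, 19.18 kHz

fs/2 = 3.6 kHz.
3.16 kHz ≤ fs/2 = 3.6 kHz, passes unchanged.
9.62 kHz mod fs = 2.42 kHz.
2.42 kHz ≤ fs/2 = 3.6 kHz, appears at 2.42 kHz.
19.18 kHz mod fs = 4.78 kHz.
4.78 kHz > fs/2 = 3.6 kHz, folds to fs − 4.78 kHz = 2.42 kHz.
9.62 kHz and 19.18 kHz both map to 2.42 kHz.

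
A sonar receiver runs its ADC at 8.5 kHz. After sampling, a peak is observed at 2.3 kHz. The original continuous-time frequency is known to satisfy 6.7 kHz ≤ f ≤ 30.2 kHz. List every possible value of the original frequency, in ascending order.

Frequencies that alias to 2.3 kHz are k·fs ± 2.3 kHz for integer k ≥ 0.
k=0: 2.3 kHz.
k=1: 6.2 kHz, 10.8 kHz.
k=2: 14.7 kHz, 19.3 kHz.
k=3: 23.2 kHz, 27.8 kHz.
k=4: 31.7 kHz, 36.3 kHz.
Within [6.7 kHz, 30.2 kHz]: 10.8 kHz, 14.7 kHz, 19.3 kHz, 23.2 kHz, 27.8 kHz.

10.8 kHz, 14.7 kHz, 19.3 kHz, 23.2 kHz, 27.8 kHz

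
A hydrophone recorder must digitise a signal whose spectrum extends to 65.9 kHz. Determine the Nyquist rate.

Nyquist rate = 2 × 65.9 kHz = 131.8 kHz.

131.8 kHz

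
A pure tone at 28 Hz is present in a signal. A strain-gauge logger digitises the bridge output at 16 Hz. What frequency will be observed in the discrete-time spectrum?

4 Hz

28 Hz mod fs = 12 Hz.
12 Hz > fs/2 = 8 Hz, folds to fs − 12 Hz = 4 Hz.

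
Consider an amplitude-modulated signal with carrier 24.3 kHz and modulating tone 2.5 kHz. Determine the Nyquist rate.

AM sidebands sit at fc ± fm = 21.8 kHz and 26.8 kHz.
Highest-frequency component: 26.8 kHz.
Nyquist rate = 2 × 26.8 kHz = 53.6 kHz.

53.6 kHz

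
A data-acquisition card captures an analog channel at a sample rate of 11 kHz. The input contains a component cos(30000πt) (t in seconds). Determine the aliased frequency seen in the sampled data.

ω = 30000π rad/s → f = ω/(2π) = 15000 Hz = 15 kHz.
15 kHz mod fs = 4 kHz.
4 kHz ≤ fs/2 = 5.5 kHz, appears at 4 kHz.

4 kHz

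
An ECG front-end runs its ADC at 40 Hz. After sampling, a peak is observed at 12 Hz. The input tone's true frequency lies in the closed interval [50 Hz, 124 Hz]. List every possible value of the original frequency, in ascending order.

Frequencies that alias to 12 Hz are k·fs ± 12 Hz for integer k ≥ 0.
k=0: 12 Hz.
k=1: 28 Hz, 52 Hz.
k=2: 68 Hz, 92 Hz.
k=3: 108 Hz, 132 Hz.
k=4: 148 Hz, 172 Hz.
Within [50 Hz, 124 Hz]: 52 Hz, 68 Hz, 92 Hz, 108 Hz.

52 Hz, 68 Hz, 92 Hz, 108 Hz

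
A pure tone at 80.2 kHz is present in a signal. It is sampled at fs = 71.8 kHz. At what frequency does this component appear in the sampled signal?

8.4 kHz

80.2 kHz mod fs = 8.4 kHz.
8.4 kHz ≤ fs/2 = 35.9 kHz, appears at 8.4 kHz.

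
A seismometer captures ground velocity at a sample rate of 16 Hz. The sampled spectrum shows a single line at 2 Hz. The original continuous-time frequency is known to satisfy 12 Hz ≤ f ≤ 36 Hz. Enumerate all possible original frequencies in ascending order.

Frequencies that alias to 2 Hz are k·fs ± 2 Hz for integer k ≥ 0.
k=0: 2 Hz.
k=1: 14 Hz, 18 Hz.
k=2: 30 Hz, 34 Hz.
k=3: 46 Hz, 50 Hz.
Within [12 Hz, 36 Hz]: 14 Hz, 18 Hz, 30 Hz, 34 Hz.

14 Hz, 18 Hz, 30 Hz, 34 Hz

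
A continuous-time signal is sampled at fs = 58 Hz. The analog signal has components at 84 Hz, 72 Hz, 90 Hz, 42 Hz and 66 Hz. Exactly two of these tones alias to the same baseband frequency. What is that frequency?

fs/2 = 29 Hz.
84 Hz mod fs = 26 Hz.
26 Hz ≤ fs/2 = 29 Hz, appears at 26 Hz.
72 Hz mod fs = 14 Hz.
14 Hz ≤ fs/2 = 29 Hz, appears at 14 Hz.
90 Hz mod fs = 32 Hz.
32 Hz > fs/2 = 29 Hz, folds to fs − 32 Hz = 26 Hz.
42 Hz > fs/2 = 29 Hz, folds to fs − 42 Hz = 16 Hz.
66 Hz mod fs = 8 Hz.
8 Hz ≤ fs/2 = 29 Hz, appears at 8 Hz.
84 Hz and 90 Hz both map to 26 Hz.

26 Hz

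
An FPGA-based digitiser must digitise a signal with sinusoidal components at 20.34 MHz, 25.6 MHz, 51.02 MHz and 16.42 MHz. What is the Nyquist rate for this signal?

102.04 MHz

Highest-frequency component: 51.02 MHz.
Nyquist rate = 2 × 51.02 MHz = 102.04 MHz.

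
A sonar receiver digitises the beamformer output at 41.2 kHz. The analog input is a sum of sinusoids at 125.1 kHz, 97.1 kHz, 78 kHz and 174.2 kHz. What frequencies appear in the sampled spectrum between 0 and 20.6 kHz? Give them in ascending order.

fs/2 = 20.6 kHz.
125.1 kHz mod fs = 1.5 kHz.
1.5 kHz ≤ fs/2 = 20.6 kHz, appears at 1.5 kHz.
97.1 kHz mod fs = 14.7 kHz.
14.7 kHz ≤ fs/2 = 20.6 kHz, appears at 14.7 kHz.
78 kHz mod fs = 36.8 kHz.
36.8 kHz > fs/2 = 20.6 kHz, folds to fs − 36.8 kHz = 4.4 kHz.
174.2 kHz mod fs = 9.4 kHz.
9.4 kHz ≤ fs/2 = 20.6 kHz, appears at 9.4 kHz.
Distinct values: {1.5 kHz, 4.4 kHz, 9.4 kHz, 14.7 kHz}.

1.5 kHz, 4.4 kHz, 9.4 kHz, 14.7 kHz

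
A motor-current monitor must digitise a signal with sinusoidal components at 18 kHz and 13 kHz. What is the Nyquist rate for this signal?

36 kHz

Highest-frequency component: 18 kHz.
Nyquist rate = 2 × 18 kHz = 36 kHz.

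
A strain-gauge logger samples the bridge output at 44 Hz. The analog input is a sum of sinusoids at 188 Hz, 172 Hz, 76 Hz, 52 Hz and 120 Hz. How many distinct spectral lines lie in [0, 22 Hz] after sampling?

fs/2 = 22 Hz.
188 Hz mod fs = 12 Hz.
12 Hz ≤ fs/2 = 22 Hz, appears at 12 Hz.
172 Hz mod fs = 40 Hz.
40 Hz > fs/2 = 22 Hz, folds to fs − 40 Hz = 4 Hz.
76 Hz mod fs = 32 Hz.
32 Hz > fs/2 = 22 Hz, folds to fs − 32 Hz = 12 Hz.
52 Hz mod fs = 8 Hz.
8 Hz ≤ fs/2 = 22 Hz, appears at 8 Hz.
120 Hz mod fs = 32 Hz.
32 Hz > fs/2 = 22 Hz, folds to fs − 32 Hz = 12 Hz.
Distinct values: {4 Hz, 8 Hz, 12 Hz} → 3.

3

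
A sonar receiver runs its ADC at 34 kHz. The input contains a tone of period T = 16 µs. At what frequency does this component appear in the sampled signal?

5.5 kHz

T = 16 µs → f = 1/T = 62.5 kHz.
62.5 kHz mod fs = 28.5 kHz.
28.5 kHz > fs/2 = 17 kHz, folds to fs − 28.5 kHz = 5.5 kHz.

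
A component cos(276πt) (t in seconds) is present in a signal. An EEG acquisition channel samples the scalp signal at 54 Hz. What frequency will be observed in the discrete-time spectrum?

24 Hz

ω = 276π rad/s → f = ω/(2π) = 138 Hz.
138 Hz mod fs = 30 Hz.
30 Hz > fs/2 = 27 Hz, folds to fs − 30 Hz = 24 Hz.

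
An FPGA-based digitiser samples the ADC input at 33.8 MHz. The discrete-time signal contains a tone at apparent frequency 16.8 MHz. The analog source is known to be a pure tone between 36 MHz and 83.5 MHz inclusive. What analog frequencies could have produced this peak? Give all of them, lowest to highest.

50.6 MHz, 50.8 MHz

Frequencies that alias to 16.8 MHz are k·fs ± 16.8 MHz for integer k ≥ 0.
k=0: 16.8 MHz.
k=1: 17 MHz, 50.6 MHz.
k=2: 50.8 MHz, 84.4 MHz.
k=3: 84.6 MHz, 118.2 MHz.
Within [36 MHz, 83.5 MHz]: 50.6 MHz, 50.8 MHz.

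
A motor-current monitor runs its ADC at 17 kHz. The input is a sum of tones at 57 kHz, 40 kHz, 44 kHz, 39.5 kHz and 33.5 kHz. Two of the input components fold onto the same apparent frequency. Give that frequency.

6 kHz

fs/2 = 8.5 kHz.
57 kHz mod fs = 6 kHz.
6 kHz ≤ fs/2 = 8.5 kHz, appears at 6 kHz.
40 kHz mod fs = 6 kHz.
6 kHz ≤ fs/2 = 8.5 kHz, appears at 6 kHz.
44 kHz mod fs = 10 kHz.
10 kHz > fs/2 = 8.5 kHz, folds to fs − 10 kHz = 7 kHz.
39.5 kHz mod fs = 5.5 kHz.
5.5 kHz ≤ fs/2 = 8.5 kHz, appears at 5.5 kHz.
33.5 kHz mod fs = 16.5 kHz.
16.5 kHz > fs/2 = 8.5 kHz, folds to fs − 16.5 kHz = 0.5 kHz.
40 kHz and 57 kHz both map to 6 kHz.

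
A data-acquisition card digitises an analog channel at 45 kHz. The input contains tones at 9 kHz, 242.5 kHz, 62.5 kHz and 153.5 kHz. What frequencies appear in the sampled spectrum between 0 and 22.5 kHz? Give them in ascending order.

9 kHz, 17.5 kHz, 18.5 kHz

fs/2 = 22.5 kHz.
9 kHz ≤ fs/2 = 22.5 kHz, passes unchanged.
242.5 kHz mod fs = 17.5 kHz.
17.5 kHz ≤ fs/2 = 22.5 kHz, appears at 17.5 kHz.
62.5 kHz mod fs = 17.5 kHz.
17.5 kHz ≤ fs/2 = 22.5 kHz, appears at 17.5 kHz.
153.5 kHz mod fs = 18.5 kHz.
18.5 kHz ≤ fs/2 = 22.5 kHz, appears at 18.5 kHz.
Distinct values: {9 kHz, 17.5 kHz, 18.5 kHz}.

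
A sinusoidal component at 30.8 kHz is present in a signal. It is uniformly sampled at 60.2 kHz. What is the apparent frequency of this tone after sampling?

29.4 kHz

30.8 kHz > fs/2 = 30.1 kHz, folds to fs − 30.8 kHz = 29.4 kHz.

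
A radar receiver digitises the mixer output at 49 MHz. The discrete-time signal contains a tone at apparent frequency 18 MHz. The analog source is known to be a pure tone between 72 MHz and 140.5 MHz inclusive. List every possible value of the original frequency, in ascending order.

80 MHz, 116 MHz, 129 MHz

Frequencies that alias to 18 MHz are k·fs ± 18 MHz for integer k ≥ 0.
k=0: 18 MHz.
k=1: 31 MHz, 67 MHz.
k=2: 80 MHz, 116 MHz.
k=3: 129 MHz, 165 MHz.
k=4: 178 MHz, 214 MHz.
Within [72 MHz, 140.5 MHz]: 80 MHz, 116 MHz, 129 MHz.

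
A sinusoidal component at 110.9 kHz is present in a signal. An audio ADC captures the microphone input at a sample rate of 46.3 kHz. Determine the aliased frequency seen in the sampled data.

18.3 kHz

110.9 kHz mod fs = 18.3 kHz.
18.3 kHz ≤ fs/2 = 23.15 kHz, appears at 18.3 kHz.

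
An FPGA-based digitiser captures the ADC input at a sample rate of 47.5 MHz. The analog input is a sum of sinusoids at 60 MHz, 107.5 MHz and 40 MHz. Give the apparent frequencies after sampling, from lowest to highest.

7.5 MHz, 12.5 MHz

fs/2 = 23.75 MHz.
60 MHz mod fs = 12.5 MHz.
12.5 MHz ≤ fs/2 = 23.75 MHz, appears at 12.5 MHz.
107.5 MHz mod fs = 12.5 MHz.
12.5 MHz ≤ fs/2 = 23.75 MHz, appears at 12.5 MHz.
40 MHz > fs/2 = 23.75 MHz, folds to fs − 40 MHz = 7.5 MHz.
Distinct values: {7.5 MHz, 12.5 MHz}.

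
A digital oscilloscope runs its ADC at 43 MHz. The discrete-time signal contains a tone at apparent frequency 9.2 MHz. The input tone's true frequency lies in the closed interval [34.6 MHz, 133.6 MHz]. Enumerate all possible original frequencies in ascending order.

Frequencies that alias to 9.2 MHz are k·fs ± 9.2 MHz for integer k ≥ 0.
k=0: 9.2 MHz.
k=1: 33.8 MHz, 52.2 MHz.
k=2: 76.8 MHz, 95.2 MHz.
k=3: 119.8 MHz, 138.2 MHz.
k=4: 162.8 MHz, 181.2 MHz.
Within [34.6 MHz, 133.6 MHz]: 52.2 MHz, 76.8 MHz, 95.2 MHz, 119.8 MHz.

52.2 MHz, 76.8 MHz, 95.2 MHz, 119.8 MHz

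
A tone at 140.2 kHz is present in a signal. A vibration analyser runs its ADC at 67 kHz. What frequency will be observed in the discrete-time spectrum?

140.2 kHz mod fs = 6.2 kHz.
6.2 kHz ≤ fs/2 = 33.5 kHz, appears at 6.2 kHz.

6.2 kHz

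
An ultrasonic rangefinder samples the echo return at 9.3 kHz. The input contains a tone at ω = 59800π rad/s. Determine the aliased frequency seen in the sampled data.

ω = 59800π rad/s → f = ω/(2π) = 29900 Hz = 29.9 kHz.
29.9 kHz mod fs = 2 kHz.
2 kHz ≤ fs/2 = 4.65 kHz, appears at 2 kHz.

2 kHz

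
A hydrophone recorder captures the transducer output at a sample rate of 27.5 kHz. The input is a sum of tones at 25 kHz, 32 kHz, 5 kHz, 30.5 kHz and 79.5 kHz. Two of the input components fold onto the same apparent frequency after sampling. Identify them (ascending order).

fs/2 = 13.75 kHz.
25 kHz > fs/2 = 13.75 kHz, folds to fs − 25 kHz = 2.5 kHz.
32 kHz mod fs = 4.5 kHz.
4.5 kHz ≤ fs/2 = 13.75 kHz, appears at 4.5 kHz.
5 kHz ≤ fs/2 = 13.75 kHz, passes unchanged.
30.5 kHz mod fs = 3 kHz.
3 kHz ≤ fs/2 = 13.75 kHz, appears at 3 kHz.
79.5 kHz mod fs = 24.5 kHz.
24.5 kHz > fs/2 = 13.75 kHz, folds to fs − 24.5 kHz = 3 kHz.
30.5 kHz and 79.5 kHz both map to 3 kHz.

30.5 kHz, 79.5 kHz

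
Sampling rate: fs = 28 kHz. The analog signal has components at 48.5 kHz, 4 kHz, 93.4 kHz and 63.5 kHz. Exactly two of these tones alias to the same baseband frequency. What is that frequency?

fs/2 = 14 kHz.
48.5 kHz mod fs = 20.5 kHz.
20.5 kHz > fs/2 = 14 kHz, folds to fs − 20.5 kHz = 7.5 kHz.
4 kHz ≤ fs/2 = 14 kHz, passes unchanged.
93.4 kHz mod fs = 9.4 kHz.
9.4 kHz ≤ fs/2 = 14 kHz, appears at 9.4 kHz.
63.5 kHz mod fs = 7.5 kHz.
7.5 kHz ≤ fs/2 = 14 kHz, appears at 7.5 kHz.
48.5 kHz and 63.5 kHz both map to 7.5 kHz.

7.5 kHz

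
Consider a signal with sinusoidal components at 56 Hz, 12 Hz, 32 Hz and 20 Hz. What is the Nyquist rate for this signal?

112 Hz

Highest-frequency component: 56 Hz.
Nyquist rate = 2 × 56 Hz = 112 Hz.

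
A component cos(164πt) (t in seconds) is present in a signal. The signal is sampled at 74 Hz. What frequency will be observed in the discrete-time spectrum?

8 Hz

ω = 164π rad/s → f = ω/(2π) = 82 Hz.
82 Hz mod fs = 8 Hz.
8 Hz ≤ fs/2 = 37 Hz, appears at 8 Hz.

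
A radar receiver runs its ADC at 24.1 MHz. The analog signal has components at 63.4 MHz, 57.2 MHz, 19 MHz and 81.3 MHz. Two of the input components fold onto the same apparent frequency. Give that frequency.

fs/2 = 12.05 MHz.
63.4 MHz mod fs = 15.2 MHz.
15.2 MHz > fs/2 = 12.05 MHz, folds to fs − 15.2 MHz = 8.9 MHz.
57.2 MHz mod fs = 9 MHz.
9 MHz ≤ fs/2 = 12.05 MHz, appears at 9 MHz.
19 MHz > fs/2 = 12.05 MHz, folds to fs − 19 MHz = 5.1 MHz.
81.3 MHz mod fs = 9 MHz.
9 MHz ≤ fs/2 = 12.05 MHz, appears at 9 MHz.
57.2 MHz and 81.3 MHz both map to 9 MHz.

9 MHz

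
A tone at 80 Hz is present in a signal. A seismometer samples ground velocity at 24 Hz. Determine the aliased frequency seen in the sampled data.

8 Hz

80 Hz mod fs = 8 Hz.
8 Hz ≤ fs/2 = 12 Hz, appears at 8 Hz.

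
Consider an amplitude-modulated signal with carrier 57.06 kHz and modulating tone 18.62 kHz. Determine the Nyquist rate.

AM sidebands sit at fc ± fm = 38.44 kHz and 75.68 kHz.
Highest-frequency component: 75.68 kHz.
Nyquist rate = 2 × 75.68 kHz = 151.36 kHz.

151.36 kHz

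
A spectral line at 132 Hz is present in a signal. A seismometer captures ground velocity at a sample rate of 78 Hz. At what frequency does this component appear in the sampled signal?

24 Hz

132 Hz mod fs = 54 Hz.
54 Hz > fs/2 = 39 Hz, folds to fs − 54 Hz = 24 Hz.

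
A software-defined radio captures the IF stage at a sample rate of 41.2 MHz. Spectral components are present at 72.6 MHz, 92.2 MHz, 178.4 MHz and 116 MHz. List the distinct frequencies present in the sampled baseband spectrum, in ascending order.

7.6 MHz, 9.8 MHz, 13.6 MHz

fs/2 = 20.6 MHz.
72.6 MHz mod fs = 31.4 MHz.
31.4 MHz > fs/2 = 20.6 MHz, folds to fs − 31.4 MHz = 9.8 MHz.
92.2 MHz mod fs = 9.8 MHz.
9.8 MHz ≤ fs/2 = 20.6 MHz, appears at 9.8 MHz.
178.4 MHz mod fs = 13.6 MHz.
13.6 MHz ≤ fs/2 = 20.6 MHz, appears at 13.6 MHz.
116 MHz mod fs = 33.6 MHz.
33.6 MHz > fs/2 = 20.6 MHz, folds to fs − 33.6 MHz = 7.6 MHz.
Distinct values: {7.6 MHz, 9.8 MHz, 13.6 MHz}.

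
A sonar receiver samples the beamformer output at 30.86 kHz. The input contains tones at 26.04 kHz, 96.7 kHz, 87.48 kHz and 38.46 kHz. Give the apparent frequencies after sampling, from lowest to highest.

fs/2 = 15.43 kHz.
26.04 kHz > fs/2 = 15.43 kHz, folds to fs − 26.04 kHz = 4.82 kHz.
96.7 kHz mod fs = 4.12 kHz.
4.12 kHz ≤ fs/2 = 15.43 kHz, appears at 4.12 kHz.
87.48 kHz mod fs = 25.76 kHz.
25.76 kHz > fs/2 = 15.43 kHz, folds to fs − 25.76 kHz = 5.1 kHz.
38.46 kHz mod fs = 7.6 kHz.
7.6 kHz ≤ fs/2 = 15.43 kHz, appears at 7.6 kHz.
Distinct values: {4.12 kHz, 4.82 kHz, 5.1 kHz, 7.6 kHz}.

4.12 kHz, 4.82 kHz, 5.1 kHz, 7.6 kHz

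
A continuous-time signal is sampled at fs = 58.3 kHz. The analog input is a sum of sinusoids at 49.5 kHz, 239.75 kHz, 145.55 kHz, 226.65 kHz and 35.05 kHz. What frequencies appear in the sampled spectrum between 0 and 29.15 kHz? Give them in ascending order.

6.55 kHz, 8.8 kHz, 23.25 kHz, 28.95 kHz

fs/2 = 29.15 kHz.
49.5 kHz > fs/2 = 29.15 kHz, folds to fs − 49.5 kHz = 8.8 kHz.
239.75 kHz mod fs = 6.55 kHz.
6.55 kHz ≤ fs/2 = 29.15 kHz, appears at 6.55 kHz.
145.55 kHz mod fs = 28.95 kHz.
28.95 kHz ≤ fs/2 = 29.15 kHz, appears at 28.95 kHz.
226.65 kHz mod fs = 51.75 kHz.
51.75 kHz > fs/2 = 29.15 kHz, folds to fs − 51.75 kHz = 6.55 kHz.
35.05 kHz > fs/2 = 29.15 kHz, folds to fs − 35.05 kHz = 23.25 kHz.
Distinct values: {6.55 kHz, 8.8 kHz, 23.25 kHz, 28.95 kHz}.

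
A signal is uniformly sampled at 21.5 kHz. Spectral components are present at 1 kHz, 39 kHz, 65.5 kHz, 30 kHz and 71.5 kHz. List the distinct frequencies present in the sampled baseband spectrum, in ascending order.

1 kHz, 4 kHz, 7 kHz, 8.5 kHz

fs/2 = 10.75 kHz.
1 kHz ≤ fs/2 = 10.75 kHz, passes unchanged.
39 kHz mod fs = 17.5 kHz.
17.5 kHz > fs/2 = 10.75 kHz, folds to fs − 17.5 kHz = 4 kHz.
65.5 kHz mod fs = 1 kHz.
1 kHz ≤ fs/2 = 10.75 kHz, appears at 1 kHz.
30 kHz mod fs = 8.5 kHz.
8.5 kHz ≤ fs/2 = 10.75 kHz, appears at 8.5 kHz.
71.5 kHz mod fs = 7 kHz.
7 kHz ≤ fs/2 = 10.75 kHz, appears at 7 kHz.
Distinct values: {1 kHz, 4 kHz, 7 kHz, 8.5 kHz}.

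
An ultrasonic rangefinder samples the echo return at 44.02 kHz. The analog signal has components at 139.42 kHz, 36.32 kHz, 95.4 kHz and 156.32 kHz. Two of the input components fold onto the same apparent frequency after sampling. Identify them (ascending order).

fs/2 = 22.01 kHz.
139.42 kHz mod fs = 7.36 kHz.
7.36 kHz ≤ fs/2 = 22.01 kHz, appears at 7.36 kHz.
36.32 kHz > fs/2 = 22.01 kHz, folds to fs − 36.32 kHz = 7.7 kHz.
95.4 kHz mod fs = 7.36 kHz.
7.36 kHz ≤ fs/2 = 22.01 kHz, appears at 7.36 kHz.
156.32 kHz mod fs = 24.26 kHz.
24.26 kHz > fs/2 = 22.01 kHz, folds to fs − 24.26 kHz = 19.76 kHz.
95.4 kHz and 139.42 kHz both map to 7.36 kHz.

95.4 kHz, 139.42 kHz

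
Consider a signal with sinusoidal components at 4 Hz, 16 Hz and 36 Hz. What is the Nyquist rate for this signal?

Highest-frequency component: 36 Hz.
Nyquist rate = 2 × 36 Hz = 72 Hz.

72 Hz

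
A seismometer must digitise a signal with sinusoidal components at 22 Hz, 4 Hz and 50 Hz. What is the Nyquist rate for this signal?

Highest-frequency component: 50 Hz.
Nyquist rate = 2 × 50 Hz = 100 Hz.

100 Hz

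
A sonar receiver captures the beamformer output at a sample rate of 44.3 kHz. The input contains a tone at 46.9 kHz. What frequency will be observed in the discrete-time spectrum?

2.6 kHz

46.9 kHz mod fs = 2.6 kHz.
2.6 kHz ≤ fs/2 = 22.15 kHz, appears at 2.6 kHz.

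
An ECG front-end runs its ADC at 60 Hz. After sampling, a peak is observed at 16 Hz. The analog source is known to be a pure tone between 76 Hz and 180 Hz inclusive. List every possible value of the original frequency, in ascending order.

76 Hz, 104 Hz, 136 Hz, 164 Hz

Frequencies that alias to 16 Hz are k·fs ± 16 Hz for integer k ≥ 0.
k=0: 16 Hz.
k=1: 44 Hz, 76 Hz.
k=2: 104 Hz, 136 Hz.
k=3: 164 Hz, 196 Hz.
k=4: 224 Hz, 256 Hz.
Within [76 Hz, 180 Hz]: 76 Hz, 104 Hz, 136 Hz, 164 Hz.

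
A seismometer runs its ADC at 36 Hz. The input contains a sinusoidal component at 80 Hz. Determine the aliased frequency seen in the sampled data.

80 Hz mod fs = 8 Hz.
8 Hz ≤ fs/2 = 18 Hz, appears at 8 Hz.

8 Hz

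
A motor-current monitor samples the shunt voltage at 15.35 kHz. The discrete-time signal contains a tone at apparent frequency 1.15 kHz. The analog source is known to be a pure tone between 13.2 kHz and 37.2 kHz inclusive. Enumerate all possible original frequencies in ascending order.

14.2 kHz, 16.5 kHz, 29.55 kHz, 31.85 kHz

Frequencies that alias to 1.15 kHz are k·fs ± 1.15 kHz for integer k ≥ 0.
k=0: 1.15 kHz.
k=1: 14.2 kHz, 16.5 kHz.
k=2: 29.55 kHz, 31.85 kHz.
k=3: 44.9 kHz, 47.2 kHz.
Within [13.2 kHz, 37.2 kHz]: 14.2 kHz, 16.5 kHz, 29.55 kHz, 31.85 kHz.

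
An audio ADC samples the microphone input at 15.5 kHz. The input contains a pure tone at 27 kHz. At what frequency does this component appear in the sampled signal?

4 kHz

27 kHz mod fs = 11.5 kHz.
11.5 kHz > fs/2 = 7.75 kHz, folds to fs − 11.5 kHz = 4 kHz.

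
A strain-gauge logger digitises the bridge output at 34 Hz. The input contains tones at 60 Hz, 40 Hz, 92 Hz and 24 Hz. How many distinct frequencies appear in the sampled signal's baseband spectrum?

fs/2 = 17 Hz.
60 Hz mod fs = 26 Hz.
26 Hz > fs/2 = 17 Hz, folds to fs − 26 Hz = 8 Hz.
40 Hz mod fs = 6 Hz.
6 Hz ≤ fs/2 = 17 Hz, appears at 6 Hz.
92 Hz mod fs = 24 Hz.
24 Hz > fs/2 = 17 Hz, folds to fs − 24 Hz = 10 Hz.
24 Hz > fs/2 = 17 Hz, folds to fs − 24 Hz = 10 Hz.
Distinct values: {6 Hz, 8 Hz, 10 Hz} → 3.

3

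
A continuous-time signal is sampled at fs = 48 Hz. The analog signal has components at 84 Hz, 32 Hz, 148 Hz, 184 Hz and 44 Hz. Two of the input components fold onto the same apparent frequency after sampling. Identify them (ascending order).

fs/2 = 24 Hz.
84 Hz mod fs = 36 Hz.
36 Hz > fs/2 = 24 Hz, folds to fs − 36 Hz = 12 Hz.
32 Hz > fs/2 = 24 Hz, folds to fs − 32 Hz = 16 Hz.
148 Hz mod fs = 4 Hz.
4 Hz ≤ fs/2 = 24 Hz, appears at 4 Hz.
184 Hz mod fs = 40 Hz.
40 Hz > fs/2 = 24 Hz, folds to fs − 40 Hz = 8 Hz.
44 Hz > fs/2 = 24 Hz, folds to fs − 44 Hz = 4 Hz.
44 Hz and 148 Hz both map to 4 Hz.

44 Hz, 148 Hz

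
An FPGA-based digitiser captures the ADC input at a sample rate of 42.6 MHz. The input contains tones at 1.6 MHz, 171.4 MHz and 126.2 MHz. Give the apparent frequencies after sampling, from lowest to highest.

1 MHz, 1.6 MHz

fs/2 = 21.3 MHz.
1.6 MHz ≤ fs/2 = 21.3 MHz, passes unchanged.
171.4 MHz mod fs = 1 MHz.
1 MHz ≤ fs/2 = 21.3 MHz, appears at 1 MHz.
126.2 MHz mod fs = 41 MHz.
41 MHz > fs/2 = 21.3 MHz, folds to fs − 41 MHz = 1.6 MHz.
Distinct values: {1 MHz, 1.6 MHz}.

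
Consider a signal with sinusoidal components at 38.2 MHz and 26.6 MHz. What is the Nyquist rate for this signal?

76.4 MHz

Highest-frequency component: 38.2 MHz.
Nyquist rate = 2 × 38.2 MHz = 76.4 MHz.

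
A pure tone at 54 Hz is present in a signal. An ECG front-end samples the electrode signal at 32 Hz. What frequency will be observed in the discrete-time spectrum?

54 Hz mod fs = 22 Hz.
22 Hz > fs/2 = 16 Hz, folds to fs − 22 Hz = 10 Hz.

10 Hz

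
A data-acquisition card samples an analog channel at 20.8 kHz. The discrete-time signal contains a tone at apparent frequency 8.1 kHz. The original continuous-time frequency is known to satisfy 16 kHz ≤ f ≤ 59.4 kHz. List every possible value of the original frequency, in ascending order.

28.9 kHz, 33.5 kHz, 49.7 kHz, 54.3 kHz

Frequencies that alias to 8.1 kHz are k·fs ± 8.1 kHz for integer k ≥ 0.
k=0: 8.1 kHz.
k=1: 12.7 kHz, 28.9 kHz.
k=2: 33.5 kHz, 49.7 kHz.
k=3: 54.3 kHz, 70.5 kHz.
k=4: 75.1 kHz, 91.3 kHz.
Within [16 kHz, 59.4 kHz]: 28.9 kHz, 33.5 kHz, 49.7 kHz, 54.3 kHz.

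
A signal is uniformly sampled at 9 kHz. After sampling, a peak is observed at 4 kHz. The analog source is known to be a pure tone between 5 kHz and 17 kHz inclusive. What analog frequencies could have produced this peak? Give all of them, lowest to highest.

Frequencies that alias to 4 kHz are k·fs ± 4 kHz for integer k ≥ 0.
k=0: 4 kHz.
k=1: 5 kHz, 13 kHz.
k=2: 14 kHz, 22 kHz.
k=3: 23 kHz, 31 kHz.
Within [5 kHz, 17 kHz]: 5 kHz, 13 kHz, 14 kHz.

5 kHz, 13 kHz, 14 kHz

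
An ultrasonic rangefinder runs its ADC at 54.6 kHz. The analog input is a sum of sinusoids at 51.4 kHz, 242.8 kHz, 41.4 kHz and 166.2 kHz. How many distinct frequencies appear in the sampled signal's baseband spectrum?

fs/2 = 27.3 kHz.
51.4 kHz > fs/2 = 27.3 kHz, folds to fs − 51.4 kHz = 3.2 kHz.
242.8 kHz mod fs = 24.4 kHz.
24.4 kHz ≤ fs/2 = 27.3 kHz, appears at 24.4 kHz.
41.4 kHz > fs/2 = 27.3 kHz, folds to fs − 41.4 kHz = 13.2 kHz.
166.2 kHz mod fs = 2.4 kHz.
2.4 kHz ≤ fs/2 = 27.3 kHz, appears at 2.4 kHz.
Distinct values: {2.4 kHz, 3.2 kHz, 13.2 kHz, 24.4 kHz} → 4.

4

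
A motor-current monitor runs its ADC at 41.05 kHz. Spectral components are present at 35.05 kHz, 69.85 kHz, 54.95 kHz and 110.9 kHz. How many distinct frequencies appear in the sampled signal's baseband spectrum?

3

fs/2 = 20.525 kHz.
35.05 kHz > fs/2 = 20.525 kHz, folds to fs − 35.05 kHz = 6 kHz.
69.85 kHz mod fs = 28.8 kHz.
28.8 kHz > fs/2 = 20.525 kHz, folds to fs − 28.8 kHz = 12.25 kHz.
54.95 kHz mod fs = 13.9 kHz.
13.9 kHz ≤ fs/2 = 20.525 kHz, appears at 13.9 kHz.
110.9 kHz mod fs = 28.8 kHz.
28.8 kHz > fs/2 = 20.525 kHz, folds to fs − 28.8 kHz = 12.25 kHz.
Distinct values: {6 kHz, 12.25 kHz, 13.9 kHz} → 3.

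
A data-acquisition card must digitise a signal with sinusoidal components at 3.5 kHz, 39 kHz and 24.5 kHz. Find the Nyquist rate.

78 kHz

Highest-frequency component: 39 kHz.
Nyquist rate = 2 × 39 kHz = 78 kHz.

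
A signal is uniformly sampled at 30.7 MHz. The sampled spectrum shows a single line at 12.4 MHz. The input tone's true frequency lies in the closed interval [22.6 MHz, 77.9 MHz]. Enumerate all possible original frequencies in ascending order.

43.1 MHz, 49 MHz, 73.8 MHz

Frequencies that alias to 12.4 MHz are k·fs ± 12.4 MHz for integer k ≥ 0.
k=0: 12.4 MHz.
k=1: 18.3 MHz, 43.1 MHz.
k=2: 49 MHz, 73.8 MHz.
k=3: 79.7 MHz, 104.5 MHz.
Within [22.6 MHz, 77.9 MHz]: 43.1 MHz, 49 MHz, 73.8 MHz.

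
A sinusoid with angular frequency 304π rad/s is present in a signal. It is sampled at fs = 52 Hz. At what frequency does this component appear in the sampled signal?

ω = 304π rad/s → f = ω/(2π) = 152 Hz.
152 Hz mod fs = 48 Hz.
48 Hz > fs/2 = 26 Hz, folds to fs − 48 Hz = 4 Hz.

4 Hz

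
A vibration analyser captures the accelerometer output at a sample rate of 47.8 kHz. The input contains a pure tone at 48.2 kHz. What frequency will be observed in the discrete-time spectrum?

0.4 kHz

48.2 kHz mod fs = 0.4 kHz.
0.4 kHz ≤ fs/2 = 23.9 kHz, appears at 0.4 kHz.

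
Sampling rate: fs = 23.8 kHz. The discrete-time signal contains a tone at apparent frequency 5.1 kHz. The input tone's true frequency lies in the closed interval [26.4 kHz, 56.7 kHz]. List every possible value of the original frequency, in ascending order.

28.9 kHz, 42.5 kHz, 52.7 kHz

Frequencies that alias to 5.1 kHz are k·fs ± 5.1 kHz for integer k ≥ 0.
k=0: 5.1 kHz.
k=1: 18.7 kHz, 28.9 kHz.
k=2: 42.5 kHz, 52.7 kHz.
k=3: 66.3 kHz, 76.5 kHz.
Within [26.4 kHz, 56.7 kHz]: 28.9 kHz, 42.5 kHz, 52.7 kHz.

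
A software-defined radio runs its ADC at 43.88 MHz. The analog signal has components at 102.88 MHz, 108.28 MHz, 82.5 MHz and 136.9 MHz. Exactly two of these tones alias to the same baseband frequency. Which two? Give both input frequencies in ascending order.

82.5 MHz, 136.9 MHz

fs/2 = 21.94 MHz.
102.88 MHz mod fs = 15.12 MHz.
15.12 MHz ≤ fs/2 = 21.94 MHz, appears at 15.12 MHz.
108.28 MHz mod fs = 20.52 MHz.
20.52 MHz ≤ fs/2 = 21.94 MHz, appears at 20.52 MHz.
82.5 MHz mod fs = 38.62 MHz.
38.62 MHz > fs/2 = 21.94 MHz, folds to fs − 38.62 MHz = 5.26 MHz.
136.9 MHz mod fs = 5.26 MHz.
5.26 MHz ≤ fs/2 = 21.94 MHz, appears at 5.26 MHz.
82.5 MHz and 136.9 MHz both map to 5.26 MHz.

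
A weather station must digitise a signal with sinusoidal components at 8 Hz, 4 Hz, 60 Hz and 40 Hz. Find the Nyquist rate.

Highest-frequency component: 60 Hz.
Nyquist rate = 2 × 60 Hz = 120 Hz.

120 Hz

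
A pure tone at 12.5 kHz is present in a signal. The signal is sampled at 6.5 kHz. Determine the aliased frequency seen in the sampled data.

0.5 kHz

12.5 kHz mod fs = 6 kHz.
6 kHz > fs/2 = 3.25 kHz, folds to fs − 6 kHz = 0.5 kHz.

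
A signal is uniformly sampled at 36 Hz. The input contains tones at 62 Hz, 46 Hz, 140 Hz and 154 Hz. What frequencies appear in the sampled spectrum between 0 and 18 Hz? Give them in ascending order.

4 Hz, 10 Hz

fs/2 = 18 Hz.
62 Hz mod fs = 26 Hz.
26 Hz > fs/2 = 18 Hz, folds to fs − 26 Hz = 10 Hz.
46 Hz mod fs = 10 Hz.
10 Hz ≤ fs/2 = 18 Hz, appears at 10 Hz.
140 Hz mod fs = 32 Hz.
32 Hz > fs/2 = 18 Hz, folds to fs − 32 Hz = 4 Hz.
154 Hz mod fs = 10 Hz.
10 Hz ≤ fs/2 = 18 Hz, appears at 10 Hz.
Distinct values: {4 Hz, 10 Hz}.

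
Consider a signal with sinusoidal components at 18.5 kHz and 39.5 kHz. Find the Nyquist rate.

Highest-frequency component: 39.5 kHz.
Nyquist rate = 2 × 39.5 kHz = 79 kHz.

79 kHz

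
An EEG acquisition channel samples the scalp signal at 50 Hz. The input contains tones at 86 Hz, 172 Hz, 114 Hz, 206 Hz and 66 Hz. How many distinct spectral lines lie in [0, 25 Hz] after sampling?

fs/2 = 25 Hz.
86 Hz mod fs = 36 Hz.
36 Hz > fs/2 = 25 Hz, folds to fs − 36 Hz = 14 Hz.
172 Hz mod fs = 22 Hz.
22 Hz ≤ fs/2 = 25 Hz, appears at 22 Hz.
114 Hz mod fs = 14 Hz.
14 Hz ≤ fs/2 = 25 Hz, appears at 14 Hz.
206 Hz mod fs = 6 Hz.
6 Hz ≤ fs/2 = 25 Hz, appears at 6 Hz.
66 Hz mod fs = 16 Hz.
16 Hz ≤ fs/2 = 25 Hz, appears at 16 Hz.
Distinct values: {6 Hz, 14 Hz, 16 Hz, 22 Hz} → 4.

4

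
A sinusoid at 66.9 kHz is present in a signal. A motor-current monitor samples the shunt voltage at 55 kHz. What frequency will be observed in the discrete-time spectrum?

66.9 kHz mod fs = 11.9 kHz.
11.9 kHz ≤ fs/2 = 27.5 kHz, appears at 11.9 kHz.

11.9 kHz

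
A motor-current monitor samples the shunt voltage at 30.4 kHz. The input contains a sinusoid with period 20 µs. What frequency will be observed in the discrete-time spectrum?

10.8 kHz

T = 20 µs → f = 1/T = 50 kHz.
50 kHz mod fs = 19.6 kHz.
19.6 kHz > fs/2 = 15.2 kHz, folds to fs − 19.6 kHz = 10.8 kHz.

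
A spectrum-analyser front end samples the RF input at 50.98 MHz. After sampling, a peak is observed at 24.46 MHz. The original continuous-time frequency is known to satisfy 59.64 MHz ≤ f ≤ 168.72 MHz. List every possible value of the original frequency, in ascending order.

75.44 MHz, 77.5 MHz, 126.42 MHz, 128.48 MHz

Frequencies that alias to 24.46 MHz are k·fs ± 24.46 MHz for integer k ≥ 0.
k=0: 24.46 MHz.
k=1: 26.52 MHz, 75.44 MHz.
k=2: 77.5 MHz, 126.42 MHz.
k=3: 128.48 MHz, 177.4 MHz.
k=4: 179.46 MHz, 228.38 MHz.
Within [59.64 MHz, 168.72 MHz]: 75.44 MHz, 77.5 MHz, 126.42 MHz, 128.48 MHz.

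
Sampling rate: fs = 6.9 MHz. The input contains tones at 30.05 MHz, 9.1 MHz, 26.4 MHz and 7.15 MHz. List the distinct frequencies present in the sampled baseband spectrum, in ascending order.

fs/2 = 3.45 MHz.
30.05 MHz mod fs = 2.45 MHz.
2.45 MHz ≤ fs/2 = 3.45 MHz, appears at 2.45 MHz.
9.1 MHz mod fs = 2.2 MHz.
2.2 MHz ≤ fs/2 = 3.45 MHz, appears at 2.2 MHz.
26.4 MHz mod fs = 5.7 MHz.
5.7 MHz > fs/2 = 3.45 MHz, folds to fs − 5.7 MHz = 1.2 MHz.
7.15 MHz mod fs = 0.25 MHz.
0.25 MHz ≤ fs/2 = 3.45 MHz, appears at 0.25 MHz.
Distinct values: {0.25 MHz, 1.2 MHz, 2.2 MHz, 2.45 MHz}.

0.25 MHz, 1.2 MHz, 2.2 MHz, 2.45 MHz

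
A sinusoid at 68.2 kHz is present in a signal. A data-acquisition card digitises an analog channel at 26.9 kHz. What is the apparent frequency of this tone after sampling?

68.2 kHz mod fs = 14.4 kHz.
14.4 kHz > fs/2 = 13.45 kHz, folds to fs − 14.4 kHz = 12.5 kHz.

12.5 kHz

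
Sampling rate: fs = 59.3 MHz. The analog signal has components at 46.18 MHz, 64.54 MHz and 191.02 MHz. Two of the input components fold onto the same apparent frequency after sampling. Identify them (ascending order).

fs/2 = 29.65 MHz.
46.18 MHz > fs/2 = 29.65 MHz, folds to fs − 46.18 MHz = 13.12 MHz.
64.54 MHz mod fs = 5.24 MHz.
5.24 MHz ≤ fs/2 = 29.65 MHz, appears at 5.24 MHz.
191.02 MHz mod fs = 13.12 MHz.
13.12 MHz ≤ fs/2 = 29.65 MHz, appears at 13.12 MHz.
46.18 MHz and 191.02 MHz both map to 13.12 MHz.

46.18 MHz, 191.02 MHz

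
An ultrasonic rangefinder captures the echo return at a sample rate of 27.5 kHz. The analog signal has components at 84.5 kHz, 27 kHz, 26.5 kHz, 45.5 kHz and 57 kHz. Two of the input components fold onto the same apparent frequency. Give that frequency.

fs/2 = 13.75 kHz.
84.5 kHz mod fs = 2 kHz.
2 kHz ≤ fs/2 = 13.75 kHz, appears at 2 kHz.
27 kHz > fs/2 = 13.75 kHz, folds to fs − 27 kHz = 0.5 kHz.
26.5 kHz > fs/2 = 13.75 kHz, folds to fs − 26.5 kHz = 1 kHz.
45.5 kHz mod fs = 18 kHz.
18 kHz > fs/2 = 13.75 kHz, folds to fs − 18 kHz = 9.5 kHz.
57 kHz mod fs = 2 kHz.
2 kHz ≤ fs/2 = 13.75 kHz, appears at 2 kHz.
57 kHz and 84.5 kHz both map to 2 kHz.

2 kHz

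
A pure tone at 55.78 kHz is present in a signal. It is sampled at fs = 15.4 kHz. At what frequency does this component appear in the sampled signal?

5.82 kHz

55.78 kHz mod fs = 9.58 kHz.
9.58 kHz > fs/2 = 7.7 kHz, folds to fs − 9.58 kHz = 5.82 kHz.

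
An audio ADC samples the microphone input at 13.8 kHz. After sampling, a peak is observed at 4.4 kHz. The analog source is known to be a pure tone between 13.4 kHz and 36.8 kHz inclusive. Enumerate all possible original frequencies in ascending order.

18.2 kHz, 23.2 kHz, 32 kHz

Frequencies that alias to 4.4 kHz are k·fs ± 4.4 kHz for integer k ≥ 0.
k=0: 4.4 kHz.
k=1: 9.4 kHz, 18.2 kHz.
k=2: 23.2 kHz, 32 kHz.
k=3: 37 kHz, 45.8 kHz.
Within [13.4 kHz, 36.8 kHz]: 18.2 kHz, 23.2 kHz, 32 kHz.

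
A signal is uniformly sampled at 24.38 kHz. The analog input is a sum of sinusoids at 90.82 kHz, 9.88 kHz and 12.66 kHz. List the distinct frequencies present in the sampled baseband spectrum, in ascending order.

fs/2 = 12.19 kHz.
90.82 kHz mod fs = 17.68 kHz.
17.68 kHz > fs/2 = 12.19 kHz, folds to fs − 17.68 kHz = 6.7 kHz.
9.88 kHz ≤ fs/2 = 12.19 kHz, passes unchanged.
12.66 kHz > fs/2 = 12.19 kHz, folds to fs − 12.66 kHz = 11.72 kHz.
Distinct values: {6.7 kHz, 9.88 kHz, 11.72 kHz}.

6.7 kHz, 9.88 kHz, 11.72 kHz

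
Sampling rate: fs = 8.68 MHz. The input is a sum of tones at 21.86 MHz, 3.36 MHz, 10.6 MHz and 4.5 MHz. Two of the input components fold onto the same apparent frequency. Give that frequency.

fs/2 = 4.34 MHz.
21.86 MHz mod fs = 4.5 MHz.
4.5 MHz > fs/2 = 4.34 MHz, folds to fs − 4.5 MHz = 4.18 MHz.
3.36 MHz ≤ fs/2 = 4.34 MHz, passes unchanged.
10.6 MHz mod fs = 1.92 MHz.
1.92 MHz ≤ fs/2 = 4.34 MHz, appears at 1.92 MHz.
4.5 MHz > fs/2 = 4.34 MHz, folds to fs − 4.5 MHz = 4.18 MHz.
4.5 MHz and 21.86 MHz both map to 4.18 MHz.

4.18 MHz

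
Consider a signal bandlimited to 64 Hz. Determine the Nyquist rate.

128 Hz

Nyquist rate = 2 × 64 Hz = 128 Hz.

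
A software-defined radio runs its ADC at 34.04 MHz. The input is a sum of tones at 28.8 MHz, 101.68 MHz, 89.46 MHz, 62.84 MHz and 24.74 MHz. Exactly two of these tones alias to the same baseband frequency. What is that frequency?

fs/2 = 17.02 MHz.
28.8 MHz > fs/2 = 17.02 MHz, folds to fs − 28.8 MHz = 5.24 MHz.
101.68 MHz mod fs = 33.6 MHz.
33.6 MHz > fs/2 = 17.02 MHz, folds to fs − 33.6 MHz = 0.44 MHz.
89.46 MHz mod fs = 21.38 MHz.
21.38 MHz > fs/2 = 17.02 MHz, folds to fs − 21.38 MHz = 12.66 MHz.
62.84 MHz mod fs = 28.8 MHz.
28.8 MHz > fs/2 = 17.02 MHz, folds to fs − 28.8 MHz = 5.24 MHz.
24.74 MHz > fs/2 = 17.02 MHz, folds to fs − 24.74 MHz = 9.3 MHz.
28.8 MHz and 62.84 MHz both map to 5.24 MHz.

5.24 MHz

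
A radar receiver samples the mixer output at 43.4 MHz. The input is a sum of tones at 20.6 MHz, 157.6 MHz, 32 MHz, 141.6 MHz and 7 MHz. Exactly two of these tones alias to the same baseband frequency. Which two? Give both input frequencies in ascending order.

32 MHz, 141.6 MHz

fs/2 = 21.7 MHz.
20.6 MHz ≤ fs/2 = 21.7 MHz, passes unchanged.
157.6 MHz mod fs = 27.4 MHz.
27.4 MHz > fs/2 = 21.7 MHz, folds to fs − 27.4 MHz = 16 MHz.
32 MHz > fs/2 = 21.7 MHz, folds to fs − 32 MHz = 11.4 MHz.
141.6 MHz mod fs = 11.4 MHz.
11.4 MHz ≤ fs/2 = 21.7 MHz, appears at 11.4 MHz.
7 MHz ≤ fs/2 = 21.7 MHz, passes unchanged.
32 MHz and 141.6 MHz both map to 11.4 MHz.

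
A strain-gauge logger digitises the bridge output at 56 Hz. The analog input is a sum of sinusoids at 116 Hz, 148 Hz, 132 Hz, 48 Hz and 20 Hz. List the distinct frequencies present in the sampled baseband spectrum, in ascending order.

4 Hz, 8 Hz, 20 Hz

fs/2 = 28 Hz.
116 Hz mod fs = 4 Hz.
4 Hz ≤ fs/2 = 28 Hz, appears at 4 Hz.
148 Hz mod fs = 36 Hz.
36 Hz > fs/2 = 28 Hz, folds to fs − 36 Hz = 20 Hz.
132 Hz mod fs = 20 Hz.
20 Hz ≤ fs/2 = 28 Hz, appears at 20 Hz.
48 Hz > fs/2 = 28 Hz, folds to fs − 48 Hz = 8 Hz.
20 Hz ≤ fs/2 = 28 Hz, passes unchanged.
Distinct values: {4 Hz, 8 Hz, 20 Hz}.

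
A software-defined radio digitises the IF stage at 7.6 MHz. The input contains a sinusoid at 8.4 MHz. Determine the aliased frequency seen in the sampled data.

8.4 MHz mod fs = 0.8 MHz.
0.8 MHz ≤ fs/2 = 3.8 MHz, appears at 0.8 MHz.

0.8 MHz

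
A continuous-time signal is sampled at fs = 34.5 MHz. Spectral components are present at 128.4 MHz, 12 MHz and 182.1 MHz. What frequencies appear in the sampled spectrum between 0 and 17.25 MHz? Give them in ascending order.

fs/2 = 17.25 MHz.
128.4 MHz mod fs = 24.9 MHz.
24.9 MHz > fs/2 = 17.25 MHz, folds to fs − 24.9 MHz = 9.6 MHz.
12 MHz ≤ fs/2 = 17.25 MHz, passes unchanged.
182.1 MHz mod fs = 9.6 MHz.
9.6 MHz ≤ fs/2 = 17.25 MHz, appears at 9.6 MHz.
Distinct values: {9.6 MHz, 12 MHz}.

9.6 MHz, 12 MHz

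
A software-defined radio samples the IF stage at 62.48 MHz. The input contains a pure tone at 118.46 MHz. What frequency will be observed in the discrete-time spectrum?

6.5 MHz

118.46 MHz mod fs = 55.98 MHz.
55.98 MHz > fs/2 = 31.24 MHz, folds to fs − 55.98 MHz = 6.5 MHz.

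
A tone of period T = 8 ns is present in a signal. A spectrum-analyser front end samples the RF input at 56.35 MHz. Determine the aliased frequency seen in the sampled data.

T = 8 ns → f = 1/T = 125 MHz.
125 MHz mod fs = 12.3 MHz.
12.3 MHz ≤ fs/2 = 28.175 MHz, appears at 12.3 MHz.

12.3 MHz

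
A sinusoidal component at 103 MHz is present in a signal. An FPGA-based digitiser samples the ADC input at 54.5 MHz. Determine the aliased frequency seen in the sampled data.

103 MHz mod fs = 48.5 MHz.
48.5 MHz > fs/2 = 27.25 MHz, folds to fs − 48.5 MHz = 6 MHz.

6 MHz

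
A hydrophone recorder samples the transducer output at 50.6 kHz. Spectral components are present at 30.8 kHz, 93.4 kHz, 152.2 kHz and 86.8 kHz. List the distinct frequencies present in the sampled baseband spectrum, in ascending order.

fs/2 = 25.3 kHz.
30.8 kHz > fs/2 = 25.3 kHz, folds to fs − 30.8 kHz = 19.8 kHz.
93.4 kHz mod fs = 42.8 kHz.
42.8 kHz > fs/2 = 25.3 kHz, folds to fs − 42.8 kHz = 7.8 kHz.
152.2 kHz mod fs = 0.4 kHz.
0.4 kHz ≤ fs/2 = 25.3 kHz, appears at 0.4 kHz.
86.8 kHz mod fs = 36.2 kHz.
36.2 kHz > fs/2 = 25.3 kHz, folds to fs − 36.2 kHz = 14.4 kHz.
Distinct values: {0.4 kHz, 7.8 kHz, 14.4 kHz, 19.8 kHz}.

0.4 kHz, 7.8 kHz, 14.4 kHz, 19.8 kHz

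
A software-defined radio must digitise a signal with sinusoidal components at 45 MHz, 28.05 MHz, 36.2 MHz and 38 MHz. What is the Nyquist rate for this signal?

90 MHz

Highest-frequency component: 45 MHz.
Nyquist rate = 2 × 45 MHz = 90 MHz.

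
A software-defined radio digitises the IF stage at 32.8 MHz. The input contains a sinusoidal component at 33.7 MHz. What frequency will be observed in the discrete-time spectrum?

33.7 MHz mod fs = 0.9 MHz.
0.9 MHz ≤ fs/2 = 16.4 MHz, appears at 0.9 MHz.

0.9 MHz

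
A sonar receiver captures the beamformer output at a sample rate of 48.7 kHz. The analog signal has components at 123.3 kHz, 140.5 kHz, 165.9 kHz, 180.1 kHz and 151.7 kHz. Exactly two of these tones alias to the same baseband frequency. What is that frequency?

5.6 kHz

fs/2 = 24.35 kHz.
123.3 kHz mod fs = 25.9 kHz.
25.9 kHz > fs/2 = 24.35 kHz, folds to fs − 25.9 kHz = 22.8 kHz.
140.5 kHz mod fs = 43.1 kHz.
43.1 kHz > fs/2 = 24.35 kHz, folds to fs − 43.1 kHz = 5.6 kHz.
165.9 kHz mod fs = 19.8 kHz.
19.8 kHz ≤ fs/2 = 24.35 kHz, appears at 19.8 kHz.
180.1 kHz mod fs = 34 kHz.
34 kHz > fs/2 = 24.35 kHz, folds to fs − 34 kHz = 14.7 kHz.
151.7 kHz mod fs = 5.6 kHz.
5.6 kHz ≤ fs/2 = 24.35 kHz, appears at 5.6 kHz.
140.5 kHz and 151.7 kHz both map to 5.6 kHz.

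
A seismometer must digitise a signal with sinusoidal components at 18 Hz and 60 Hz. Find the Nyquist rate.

Highest-frequency component: 60 Hz.
Nyquist rate = 2 × 60 Hz = 120 Hz.

120 Hz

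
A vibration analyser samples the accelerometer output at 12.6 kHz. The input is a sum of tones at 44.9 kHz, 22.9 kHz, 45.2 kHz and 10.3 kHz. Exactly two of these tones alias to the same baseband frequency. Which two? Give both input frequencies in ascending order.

10.3 kHz, 22.9 kHz

fs/2 = 6.3 kHz.
44.9 kHz mod fs = 7.1 kHz.
7.1 kHz > fs/2 = 6.3 kHz, folds to fs − 7.1 kHz = 5.5 kHz.
22.9 kHz mod fs = 10.3 kHz.
10.3 kHz > fs/2 = 6.3 kHz, folds to fs − 10.3 kHz = 2.3 kHz.
45.2 kHz mod fs = 7.4 kHz.
7.4 kHz > fs/2 = 6.3 kHz, folds to fs − 7.4 kHz = 5.2 kHz.
10.3 kHz > fs/2 = 6.3 kHz, folds to fs − 10.3 kHz = 2.3 kHz.
10.3 kHz and 22.9 kHz both map to 2.3 kHz.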